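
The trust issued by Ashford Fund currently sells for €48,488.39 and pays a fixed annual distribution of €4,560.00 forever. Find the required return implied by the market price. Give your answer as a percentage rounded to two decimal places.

9.40%

P = C/r ⇒ r = C/P = €4,560.00/€48,488.39 = 0.094043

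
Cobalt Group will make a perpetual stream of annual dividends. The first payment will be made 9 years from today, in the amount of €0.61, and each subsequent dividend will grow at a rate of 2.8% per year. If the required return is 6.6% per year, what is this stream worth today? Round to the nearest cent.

€9.63

Value at end of year 8: C₁ / (r − g) = €0.61 / (0.066 − 0.028) = €16.0526
Discount to today: PV = €16.0526 / (1 + 0.066)^8 = €16.0526 / 1.667468 = €9.63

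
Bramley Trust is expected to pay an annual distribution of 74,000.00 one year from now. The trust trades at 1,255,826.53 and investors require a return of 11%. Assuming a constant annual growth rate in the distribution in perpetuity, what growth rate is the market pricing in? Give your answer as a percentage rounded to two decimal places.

P = D₁/(r−g) ⇒ g = r − D₁/P = 0.11 − 74,000.00/1,255,826.53 = 0.051075

5.11%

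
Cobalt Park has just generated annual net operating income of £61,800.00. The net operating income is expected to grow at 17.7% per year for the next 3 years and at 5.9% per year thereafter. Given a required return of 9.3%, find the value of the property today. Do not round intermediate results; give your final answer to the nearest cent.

D_1 = 72738.60000
D_2 = 85613.33220
D_3 = 100766.89200
Terminal value at year 3: TV = D_3×(1+g_2)/(r−g_2) = 106712.13863/0.034 = 3138592.31257
P_0 = D_1/(1+r)^1 + D_2/(1+r)^2 + D_3/(1+r)^3 + TV/(1+r)^3
    = 66549.49680 + 71664.00524 + 77171.57747 + 2403667.66287 = 2619052.74238

£2619052.74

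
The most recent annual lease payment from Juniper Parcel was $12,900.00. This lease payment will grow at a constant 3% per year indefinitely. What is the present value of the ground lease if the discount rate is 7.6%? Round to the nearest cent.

$288847.83

D₁ = D₀ × (1 + g) = $12,900.00 × 1.03 = $13,287.0000
Growing perpetuity: P = D₁ / (r − g) = $13,287.0000 / (0.076 − 0.03) = $288,847.83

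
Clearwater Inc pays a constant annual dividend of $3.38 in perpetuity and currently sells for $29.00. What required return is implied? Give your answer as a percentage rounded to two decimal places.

P = C/r ⇒ r = C/P = $3.38/$29.00 = 0.116552

11.66%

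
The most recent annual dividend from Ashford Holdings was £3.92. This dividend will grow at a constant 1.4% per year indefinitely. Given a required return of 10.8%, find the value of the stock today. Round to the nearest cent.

D₁ = D₀ × (1 + g) = £3.92 × 1.014 = £3.9749
Growing perpetuity: P = D₁ / (r − g) = £3.9749 / (0.108 − 0.014) = £42.29

£42.29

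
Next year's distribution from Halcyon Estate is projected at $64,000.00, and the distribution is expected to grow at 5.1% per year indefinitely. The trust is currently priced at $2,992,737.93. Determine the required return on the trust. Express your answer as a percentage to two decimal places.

P = D₁/(r − g) ⇒ r = D₁/P + g = $64,000.0000/$2,992,737.93 + 0.051 = 0.021385 + 0.051 = 0.072385

7.24%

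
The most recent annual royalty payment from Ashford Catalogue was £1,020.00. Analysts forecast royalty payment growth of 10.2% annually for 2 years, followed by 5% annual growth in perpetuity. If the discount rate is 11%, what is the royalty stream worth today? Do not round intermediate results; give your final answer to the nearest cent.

£19611.63

D_1 = 1124.04000
D_2 = 1238.69208
Terminal value at year 2: TV = D_2×(1+g_2)/(r−g_2) = 1300.62668/0.06 = 21677.11140
P_0 = D_1/(1+r)^1 + D_2/(1+r)^2 + TV/(1+r)^2
    = 1012.64865 + 1005.35028 + 17593.62990 = 19611.62883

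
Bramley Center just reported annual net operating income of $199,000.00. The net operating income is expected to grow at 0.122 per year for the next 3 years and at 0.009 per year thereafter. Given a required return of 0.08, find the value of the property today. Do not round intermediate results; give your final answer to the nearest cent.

D_1 = 223278.00000
D_2 = 250517.91600
D_3 = 281081.10175
Terminal value at year 3: TV = D_3×(1+g_2)/(r−g_2) = 283610.83167/0.071 = 3994518.75588
P_0 = D_1/(1+r)^1 + D_2/(1+r)^2 + D_3/(1+r)^3 + TV/(1+r)^3
    = 206738.88889 + 214778.73457 + 223131.24091 + 3170977.77578 = 3815626.64015

$3815626.64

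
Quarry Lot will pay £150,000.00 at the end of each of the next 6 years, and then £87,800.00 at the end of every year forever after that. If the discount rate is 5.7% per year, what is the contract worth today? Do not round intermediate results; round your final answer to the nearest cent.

PV of 6-year annuity: £150,000.00 × [1 − (1+0.057)^−6] / 0.057 = 744602.49972
Perpetuity value at year 6: £87,800.00 / 0.057 = 1540350.87719
PV of perpetuity: 1540350.87719 / (1+0.057)^6 = 1104510.21402
Total PV = 744602.49972 + 1104510.21402 = 1849112.71375

£1849112.71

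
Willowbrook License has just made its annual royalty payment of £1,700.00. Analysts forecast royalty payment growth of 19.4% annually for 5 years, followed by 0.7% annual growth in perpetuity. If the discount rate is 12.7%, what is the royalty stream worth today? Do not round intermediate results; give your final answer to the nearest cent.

D_1 = 2029.80000
D_2 = 2423.58120
D_3 = 2893.75595
D_4 = 3455.14461
D_5 = 4125.44266
Terminal value at year 5: TV = D_5×(1+g_2)/(r−g_2) = 4154.32076/0.12 = 34619.33967
P_0 = D_1/(1+r)^1 + D_2/(1+r)^2 + D_3/(1+r)^3 + D_4/(1+r)^4 + D_5/(1+r)^5 + TV/(1+r)^5
    = 1801.06477 + 1908.13783 + 2021.57638 + 2141.75882 + 2269.08610 + 19041.41418 = 29183.03808

£29183.04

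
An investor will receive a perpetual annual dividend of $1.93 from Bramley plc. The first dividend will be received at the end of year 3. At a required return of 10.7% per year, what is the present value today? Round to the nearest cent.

Value at end of year 2: C / r = $1.93 / 0.107 = $18.0374
Discount to today: PV = $18.0374 / (1 + 0.107)^2 = $18.0374 / 1.225449 = $14.72

$14.72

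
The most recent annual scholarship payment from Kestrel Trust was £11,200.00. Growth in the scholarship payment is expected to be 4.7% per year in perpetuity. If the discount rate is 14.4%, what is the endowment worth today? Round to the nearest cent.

£120890.72

D₁ = D₀ × (1 + g) = £11,200.00 × 1.047 = £11,726.4000
Growing perpetuity: P = D₁ / (r − g) = £11,726.4000 / (0.144 − 0.047) = £120,890.72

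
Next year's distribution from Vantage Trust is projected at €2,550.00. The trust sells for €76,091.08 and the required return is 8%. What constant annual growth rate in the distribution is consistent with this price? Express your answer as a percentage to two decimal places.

P = D₁/(r−g) ⇒ g = r − D₁/P = 0.08 − €2,550.00/€76,091.08 = 0.046488

4.65%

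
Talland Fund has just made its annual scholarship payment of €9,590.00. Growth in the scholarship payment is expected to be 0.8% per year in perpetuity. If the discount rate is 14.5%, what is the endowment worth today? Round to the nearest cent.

D₁ = D₀ × (1 + g) = €9,590.00 × 1.008 = €9,666.7200
Growing perpetuity: P = D₁ / (r − g) = €9,666.7200 / (0.145 − 0.008) = €70,560.00

€70560.00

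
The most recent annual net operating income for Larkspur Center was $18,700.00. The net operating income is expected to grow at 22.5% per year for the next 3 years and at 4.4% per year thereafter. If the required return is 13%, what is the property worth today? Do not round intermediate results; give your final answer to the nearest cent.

D_1 = 22907.50000
D_2 = 28061.68750
D_3 = 34375.56719
Terminal value at year 3: TV = D_3×(1+g_2)/(r−g_2) = 35888.09214/0.086 = 417303.39702
P_0 = D_1/(1+r)^1 + D_2/(1+r)^2 + D_3/(1+r)^3 + TV/(1+r)^3
    = 20272.12389 + 21976.41750 + 23823.99242 + 289212.18702 = 355284.72083

$355284.72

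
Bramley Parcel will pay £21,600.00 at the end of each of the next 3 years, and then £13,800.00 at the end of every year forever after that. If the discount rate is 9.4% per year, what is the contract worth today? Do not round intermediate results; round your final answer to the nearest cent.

£166412.70

PV of 3-year annuity: £21,600.00 × [1 − (1+0.094)^−3] / 0.094 = 54288.52282
Perpetuity value at year 3: £13,800.00 / 0.094 = 146808.51064
PV of perpetuity: 146808.51064 / (1+0.094)^3 = 112124.17661
Total PV = 54288.52282 + 112124.17661 = 166412.69944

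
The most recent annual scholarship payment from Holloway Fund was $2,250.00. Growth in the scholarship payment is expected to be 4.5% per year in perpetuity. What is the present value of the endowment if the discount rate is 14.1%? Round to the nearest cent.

$24492.19

D₁ = D₀ × (1 + g) = $2,250.00 × 1.045 = $2,351.2500
Growing perpetuity: P = D₁ / (r − g) = $2,351.2500 / (0.141 − 0.045) = $24,492.19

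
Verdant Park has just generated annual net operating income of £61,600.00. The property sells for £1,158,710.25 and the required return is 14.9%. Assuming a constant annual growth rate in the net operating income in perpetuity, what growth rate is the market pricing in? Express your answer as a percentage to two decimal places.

P = D₀(1+g)/(r−g) ⇒ P(r−g) = D₀(1+g) ⇒ g(P+D₀) = P·r − D₀
g = (P·r − D₀)/(P + D₀) = (£1,158,710.25×0.149 − £61,600.00) / (£1,158,710.25 + £61,600.00) = 0.091000

9.10%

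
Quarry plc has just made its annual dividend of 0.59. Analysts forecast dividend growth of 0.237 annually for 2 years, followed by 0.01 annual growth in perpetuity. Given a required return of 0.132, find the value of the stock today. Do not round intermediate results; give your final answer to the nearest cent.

D_1 = 0.72983
D_2 = 0.90280
Terminal value at year 2: TV = D_2×(1+g_2)/(r−g_2) = 0.91183/0.122 = 7.47400
P_0 = D_1/(1+r)^1 + D_2/(1+r)^2 + TV/(1+r)^2
    = 0.64473 + 0.70453 + 5.83257 = 7.18183

7.18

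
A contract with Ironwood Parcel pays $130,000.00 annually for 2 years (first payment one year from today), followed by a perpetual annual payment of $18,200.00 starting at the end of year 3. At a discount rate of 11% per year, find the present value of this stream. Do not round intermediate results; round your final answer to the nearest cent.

$356914.65

PV of 2-year annuity: $130,000.00 × [1 − (1+0.11)^−2] / 0.11 = 222628.03344
Perpetuity value at year 2: $18,200.00 / 0.11 = 165454.54545
PV of perpetuity: 165454.54545 / (1+0.11)^2 = 134286.62077
Total PV = 222628.03344 + 134286.62077 = 356914.65421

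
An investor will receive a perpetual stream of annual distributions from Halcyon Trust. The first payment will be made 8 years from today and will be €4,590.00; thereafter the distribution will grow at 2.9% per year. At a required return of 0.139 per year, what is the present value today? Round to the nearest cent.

€16778.53

Value at end of year 7: C₁ / (r − g) = €4,590.00 / (0.139 − 0.029) = €41,727.2727
Discount to today: PV = €41,727.2727 / (1 + 0.139)^7 = €41,727.2727 / 2.486944 = €16,778.53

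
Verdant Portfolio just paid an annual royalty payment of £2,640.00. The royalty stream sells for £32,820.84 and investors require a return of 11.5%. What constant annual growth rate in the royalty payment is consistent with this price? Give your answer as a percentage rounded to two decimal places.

P = D₀(1+g)/(r−g) ⇒ P(r−g) = D₀(1+g) ⇒ g(P+D₀) = P·r − D₀
g = (P·r − D₀)/(P + D₀) = (£32,820.84×0.115 − £2,640.00) / (£32,820.84 + £2,640.00) = 0.031990

3.20%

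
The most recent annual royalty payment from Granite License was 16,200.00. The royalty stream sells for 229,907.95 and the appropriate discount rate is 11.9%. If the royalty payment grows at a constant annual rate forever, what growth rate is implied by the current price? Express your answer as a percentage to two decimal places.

P = D₀(1+g)/(r−g) ⇒ P(r−g) = D₀(1+g) ⇒ g(P+D₀) = P·r − D₀
g = (P·r − D₀)/(P + D₀) = (229,907.95×0.119 − 16,200.00) / (229,907.95 + 16,200.00) = 0.045342

4.53%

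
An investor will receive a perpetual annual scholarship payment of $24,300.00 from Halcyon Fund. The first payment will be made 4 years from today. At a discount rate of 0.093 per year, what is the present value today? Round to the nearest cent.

Value at end of year 3: C / r = $24,300.00 / 0.093 = $261,290.3226
Discount to today: PV = $261,290.3226 / (1 + 0.093)^3 = $261,290.3226 / 1.305751 = $200,107.26

$200107.26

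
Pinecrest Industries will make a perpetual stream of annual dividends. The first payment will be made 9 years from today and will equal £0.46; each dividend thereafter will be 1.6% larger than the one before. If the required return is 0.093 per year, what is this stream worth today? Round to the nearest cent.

£2.93

Value at end of year 8: C₁ / (r − g) = £0.46 / (0.093 − 0.016) = £5.9740
Discount to today: PV = £5.9740 / (1 + 0.093)^8 = £5.9740 / 2.036861 = £2.93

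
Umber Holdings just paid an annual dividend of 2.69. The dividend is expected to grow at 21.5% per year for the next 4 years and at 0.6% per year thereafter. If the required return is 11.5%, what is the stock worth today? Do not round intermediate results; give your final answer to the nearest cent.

48.40

D_1 = 3.26835
D_2 = 3.97105
D_3 = 4.82482
D_4 = 5.86216
Terminal value at year 4: TV = D_4×(1+g_2)/(r−g_2) = 5.89733/0.109 = 54.10394
P_0 = D_1/(1+r)^1 + D_2/(1+r)^2 + D_3/(1+r)^3 + D_4/(1+r)^4 + TV/(1+r)^4
    = 2.93126 + 3.19415 + 3.48062 + 3.79278 + 35.00495 = 48.40375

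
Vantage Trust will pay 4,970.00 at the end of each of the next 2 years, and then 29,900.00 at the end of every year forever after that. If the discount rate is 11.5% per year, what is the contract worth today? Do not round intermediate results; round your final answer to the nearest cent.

PV of 2-year annuity: 4,970.00 × [1 − (1+0.115)^−2] / 0.115 = 8455.06646
Perpetuity value at year 2: 29,900.00 / 0.115 = 260000.00000
PV of perpetuity: 260000.00000 / (1+0.115)^2 = 209133.50359
Total PV = 8455.06646 + 209133.50359 = 217588.57005

217588.57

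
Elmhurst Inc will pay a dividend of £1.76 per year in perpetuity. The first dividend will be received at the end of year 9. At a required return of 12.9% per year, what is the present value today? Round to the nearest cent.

Value at end of year 8: C / r = £1.76 / 0.129 = £13.6434
Discount to today: PV = £13.6434 / (1 + 0.129)^8 = £13.6434 / 2.639682 = £5.17

£5.17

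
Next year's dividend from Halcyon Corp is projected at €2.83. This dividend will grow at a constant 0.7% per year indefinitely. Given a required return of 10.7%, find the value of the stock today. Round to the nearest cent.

€28.30

Growing perpetuity: P = D₁ / (r − g) = €2.8300 / (0.107 − 0.007) = €28.30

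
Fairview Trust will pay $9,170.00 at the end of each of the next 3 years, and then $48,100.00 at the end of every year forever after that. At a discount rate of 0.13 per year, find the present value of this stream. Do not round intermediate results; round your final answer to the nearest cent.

PV of 3-year annuity: $9,170.00 × [1 − (1+0.13)^−3] / 0.13 = 21651.76932
Perpetuity value at year 3: $48,100.00 / 0.13 = 370000.00000
PV of perpetuity: 370000.00000 / (1+0.13)^3 = 256428.56004
Total PV = 21651.76932 + 256428.56004 = 278080.32937

$278080.33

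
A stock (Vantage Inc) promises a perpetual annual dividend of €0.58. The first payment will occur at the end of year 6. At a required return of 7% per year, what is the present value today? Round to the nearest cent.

Value at end of year 5: C / r = €0.58 / 0.07 = €8.2857
Discount to today: PV = €8.2857 / (1 + 0.07)^5 = €8.2857 / 1.402552 = €5.91

€5.91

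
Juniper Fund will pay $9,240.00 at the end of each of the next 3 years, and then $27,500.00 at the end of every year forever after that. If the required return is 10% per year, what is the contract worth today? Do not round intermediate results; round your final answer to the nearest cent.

PV of 3-year annuity: $9,240.00 × [1 − (1+0.1)^−3] / 0.1 = 22978.51240
Perpetuity value at year 3: $27,500.00 / 0.1 = 275000.00000
PV of perpetuity: 275000.00000 / (1+0.1)^3 = 206611.57025
Total PV = 22978.51240 + 206611.57025 = 229590.08264

$229590.08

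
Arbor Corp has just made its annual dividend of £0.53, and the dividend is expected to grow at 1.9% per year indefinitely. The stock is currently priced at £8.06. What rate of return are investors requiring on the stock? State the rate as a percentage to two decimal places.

D₁ = £0.53 × 1.019 = £0.5401
P = D₁/(r − g) ⇒ r = D₁/P + g = £0.5401/£8.06 + 0.019 = 0.067006 + 0.019 = 0.086006

8.60%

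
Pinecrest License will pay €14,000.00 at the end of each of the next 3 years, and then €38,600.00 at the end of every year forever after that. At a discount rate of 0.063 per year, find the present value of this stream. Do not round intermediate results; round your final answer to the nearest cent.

€547305.60

PV of 3-year annuity: €14,000.00 × [1 − (1+0.063)^−3] / 0.063 = 37215.42167
Perpetuity value at year 3: €38,600.00 / 0.063 = 612698.41270
PV of perpetuity: 612698.41270 / (1+0.063)^3 = 510090.17866
Total PV = 37215.42167 + 510090.17866 = 547305.60033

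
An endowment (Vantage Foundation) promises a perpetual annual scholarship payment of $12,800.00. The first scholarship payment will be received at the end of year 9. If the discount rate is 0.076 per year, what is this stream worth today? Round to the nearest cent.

$93734.23

Value at end of year 8: C / r = $12,800.00 / 0.076 = $168,421.0526
Discount to today: PV = $168,421.0526 / (1 + 0.076)^8 = $168,421.0526 / 1.796794 = $93,734.23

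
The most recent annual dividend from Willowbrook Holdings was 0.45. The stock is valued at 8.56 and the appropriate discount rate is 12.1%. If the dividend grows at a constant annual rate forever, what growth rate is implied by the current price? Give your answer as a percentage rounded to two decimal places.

6.50%

P = D₀(1+g)/(r−g) ⇒ P(r−g) = D₀(1+g) ⇒ g(P+D₀) = P·r − D₀
g = (P·r − D₀)/(P + D₀) = (8.56×0.121 − 0.45) / (8.56 + 0.45) = 0.065012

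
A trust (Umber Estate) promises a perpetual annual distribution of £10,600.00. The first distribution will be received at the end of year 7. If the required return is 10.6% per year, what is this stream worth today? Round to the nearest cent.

£54634.78

Value at end of year 6: C / r = £10,600.00 / 0.106 = £100,000.0000
Discount to today: PV = £100,000.0000 / (1 + 0.106)^6 = £100,000.0000 / 1.830336 = £54,634.78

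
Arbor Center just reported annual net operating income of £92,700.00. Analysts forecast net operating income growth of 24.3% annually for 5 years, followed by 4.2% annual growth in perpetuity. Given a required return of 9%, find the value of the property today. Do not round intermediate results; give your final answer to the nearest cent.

D_1 = 115226.10000
D_2 = 143226.04230
D_3 = 178029.97058
D_4 = 221291.25343
D_5 = 275065.02801
Terminal value at year 5: TV = D_5×(1+g_2)/(r−g_2) = 286617.75919/0.048 = 5971203.31645
P_0 = D_1/(1+r)^1 + D_2/(1+r)^2 + D_3/(1+r)^3 + D_4/(1+r)^4 + D_5/(1+r)^5 + TV/(1+r)^5
    = 105712.01835 + 120550.49432 + 137471.80224 + 156768.30292 + 178773.39498 + 3880872.44933 = 4580148.46213

£4580148.46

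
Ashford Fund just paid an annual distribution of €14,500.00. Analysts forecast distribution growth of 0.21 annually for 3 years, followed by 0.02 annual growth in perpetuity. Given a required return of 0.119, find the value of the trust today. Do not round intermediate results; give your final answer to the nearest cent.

€239852.03

D_1 = 17545.00000
D_2 = 21229.45000
D_3 = 25687.63450
Terminal value at year 3: TV = D_3×(1+g_2)/(r−g_2) = 26201.38719/0.099 = 264660.47667
P_0 = D_1/(1+r)^1 + D_2/(1+r)^2 + D_3/(1+r)^3 + TV/(1+r)^3
    = 15679.17784 + 16954.24949 + 18333.01330 + 188885.59162 = 239852.03225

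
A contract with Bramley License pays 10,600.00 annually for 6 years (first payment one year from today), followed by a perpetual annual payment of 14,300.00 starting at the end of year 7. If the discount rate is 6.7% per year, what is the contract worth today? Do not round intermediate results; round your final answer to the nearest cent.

PV of 6-year annuity: 10,600.00 × [1 − (1+0.067)^−6] / 0.067 = 50996.67174
Perpetuity value at year 6: 14,300.00 / 0.067 = 213432.83582
PV of perpetuity: 213432.83582 / (1+0.067)^6 = 144635.43904
Total PV = 50996.67174 + 144635.43904 = 195632.11078

195632.11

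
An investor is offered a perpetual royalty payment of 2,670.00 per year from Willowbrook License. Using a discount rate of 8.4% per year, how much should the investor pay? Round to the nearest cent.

31785.71

Level perpetuity: PV = C / r = 2,670.00 / 0.084 = 31,785.71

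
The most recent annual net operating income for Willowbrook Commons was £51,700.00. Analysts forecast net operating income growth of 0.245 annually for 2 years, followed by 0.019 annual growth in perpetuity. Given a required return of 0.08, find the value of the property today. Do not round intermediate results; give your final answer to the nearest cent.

£1275996.49

D_1 = 64366.50000
D_2 = 80136.29250
Terminal value at year 2: TV = D_2×(1+g_2)/(r−g_2) = 81658.88206/0.061 = 1338670.19766
P_0 = D_1/(1+r)^1 + D_2/(1+r)^2 + TV/(1+r)^2
    = 59598.61111 + 68703.95448 + 1147693.92804 = 1275996.49362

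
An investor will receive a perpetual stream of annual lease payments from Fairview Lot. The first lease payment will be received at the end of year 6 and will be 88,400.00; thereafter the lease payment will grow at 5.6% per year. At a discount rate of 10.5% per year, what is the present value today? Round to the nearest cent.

1095077.35

Value at end of year 5: C₁ / (r − g) = 88,400.00 / (0.105 − 0.056) = 1,804,081.6327
Discount to today: PV = 1,804,081.6327 / (1 + 0.105)^5 = 1,804,081.6327 / 1.647447 = 1,095,077.35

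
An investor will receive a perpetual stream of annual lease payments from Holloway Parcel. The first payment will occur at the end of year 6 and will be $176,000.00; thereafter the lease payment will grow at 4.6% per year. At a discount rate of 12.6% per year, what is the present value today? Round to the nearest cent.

Value at end of year 5: C₁ / (r − g) = $176,000.00 / (0.126 − 0.046) = $2,200,000.0000
Discount to today: PV = $2,200,000.0000 / (1 + 0.126)^5 = $2,200,000.0000 / 1.810056 = $1,215,432.17

$1215432.17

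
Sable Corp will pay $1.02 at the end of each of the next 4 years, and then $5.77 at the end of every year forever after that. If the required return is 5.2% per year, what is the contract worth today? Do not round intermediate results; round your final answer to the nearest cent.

$94.20

PV of 4-year annuity: $1.02 × [1 − (1+0.052)^−4] / 0.052 = 3.60013
Perpetuity value at year 4: $5.77 / 0.052 = 110.96154
PV of perpetuity: 110.96154 / (1+0.052)^4 = 90.59610
Total PV = 3.60013 + 90.59610 = 94.19623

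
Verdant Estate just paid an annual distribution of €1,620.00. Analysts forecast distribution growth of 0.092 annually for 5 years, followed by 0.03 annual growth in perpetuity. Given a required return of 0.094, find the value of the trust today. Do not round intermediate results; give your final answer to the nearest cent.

D_1 = 1769.04000
D_2 = 1931.79168
D_3 = 2109.51651
D_4 = 2303.59203
D_5 = 2515.52250
Terminal value at year 5: TV = D_5×(1+g_2)/(r−g_2) = 2590.98818/0.064 = 40484.19025
P_0 = D_1/(1+r)^1 + D_2/(1+r)^2 + D_3/(1+r)^3 + D_4/(1+r)^4 + D_5/(1+r)^5 + TV/(1+r)^5
    = 1617.03839 + 1614.08220 + 1611.13141 + 1608.18601 + 1605.24600 + 25834.42781 = 33890.11182

€33890.11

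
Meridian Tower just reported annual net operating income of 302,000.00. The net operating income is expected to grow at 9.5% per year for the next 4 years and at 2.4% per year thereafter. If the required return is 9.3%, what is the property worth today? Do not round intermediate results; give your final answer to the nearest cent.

D_1 = 330690.00000
D_2 = 362105.55000
D_3 = 396505.57725
D_4 = 434173.60709
Terminal value at year 4: TV = D_4×(1+g_2)/(r−g_2) = 444593.77366/0.069 = 6443388.02404
P_0 = D_1/(1+r)^1 + D_2/(1+r)^2 + D_3/(1+r)^3 + D_4/(1+r)^4 + TV/(1+r)^4
    = 302552.60750 + 303106.22618 + 303660.85788 + 304216.50447 + 4514749.28369 = 5728285.47973

5728285.48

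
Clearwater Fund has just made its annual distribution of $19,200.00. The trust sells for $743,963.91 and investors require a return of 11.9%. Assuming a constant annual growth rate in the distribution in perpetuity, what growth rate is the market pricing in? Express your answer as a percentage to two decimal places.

9.08%

P = D₀(1+g)/(r−g) ⇒ P(r−g) = D₀(1+g) ⇒ g(P+D₀) = P·r − D₀
g = (P·r − D₀)/(P + D₀) = ($743,963.91×0.119 − $19,200.00) / ($743,963.91 + $19,200.00) = 0.090848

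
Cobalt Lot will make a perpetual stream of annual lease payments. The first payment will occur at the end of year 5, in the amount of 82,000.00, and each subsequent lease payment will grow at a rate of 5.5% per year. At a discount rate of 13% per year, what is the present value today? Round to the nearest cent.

670561.81

Value at end of year 4: C₁ / (r − g) = 82,000.00 / (0.13 − 0.055) = 1,093,333.3333
Discount to today: PV = 1,093,333.3333 / (1 + 0.13)^4 = 1,093,333.3333 / 1.630474 = 670,561.81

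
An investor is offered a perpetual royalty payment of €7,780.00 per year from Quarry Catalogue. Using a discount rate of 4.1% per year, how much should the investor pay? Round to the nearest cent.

€189756.10

Level perpetuity: PV = C / r = €7,780.00 / 0.041 = €189,756.10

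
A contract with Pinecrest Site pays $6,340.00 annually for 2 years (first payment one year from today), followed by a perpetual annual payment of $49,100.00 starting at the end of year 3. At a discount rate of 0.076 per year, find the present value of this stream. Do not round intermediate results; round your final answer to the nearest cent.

PV of 2-year annuity: $6,340.00 × [1 − (1+0.076)^−2] / 0.076 = 11368.20939
Perpetuity value at year 2: $49,100.00 / 0.076 = 646052.63158
PV of perpetuity: 646052.63158 / (1+0.076)^2 = 558011.76702
Total PV = 11368.20939 + 558011.76702 = 569379.97642

$569379.98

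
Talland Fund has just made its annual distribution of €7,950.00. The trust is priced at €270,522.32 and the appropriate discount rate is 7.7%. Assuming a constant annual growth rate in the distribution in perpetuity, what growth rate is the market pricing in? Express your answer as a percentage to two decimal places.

P = D₀(1+g)/(r−g) ⇒ P(r−g) = D₀(1+g) ⇒ g(P+D₀) = P·r − D₀
g = (P·r − D₀)/(P + D₀) = (€270,522.32×0.077 − €7,950.00) / (€270,522.32 + €7,950.00) = 0.046253

4.63%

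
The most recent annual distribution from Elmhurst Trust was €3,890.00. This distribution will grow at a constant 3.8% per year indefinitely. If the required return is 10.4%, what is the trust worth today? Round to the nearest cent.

D₁ = D₀ × (1 + g) = €3,890.00 × 1.038 = €4,037.8200
Growing perpetuity: P = D₁ / (r − g) = €4,037.8200 / (0.104 − 0.038) = €61,179.09

€61179.09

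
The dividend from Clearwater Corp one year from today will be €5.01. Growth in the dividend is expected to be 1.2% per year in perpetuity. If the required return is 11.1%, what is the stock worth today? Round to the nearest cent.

Growing perpetuity: P = D₁ / (r − g) = €5.0100 / (0.111 − 0.012) = €50.61

€50.61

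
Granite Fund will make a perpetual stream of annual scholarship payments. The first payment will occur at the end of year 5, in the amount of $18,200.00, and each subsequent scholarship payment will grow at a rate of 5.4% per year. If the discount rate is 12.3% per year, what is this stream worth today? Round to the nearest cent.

Value at end of year 4: C₁ / (r − g) = $18,200.00 / (0.123 − 0.054) = $263,768.1159
Discount to today: PV = $263,768.1159 / (1 + 0.123)^4 = $263,768.1159 / 1.590446 = $165,845.34

$165845.34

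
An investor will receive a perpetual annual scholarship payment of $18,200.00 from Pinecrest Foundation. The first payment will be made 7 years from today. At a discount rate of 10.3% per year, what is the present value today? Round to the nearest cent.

Value at end of year 6: C / r = $18,200.00 / 0.103 = $176,699.0291
Discount to today: PV = $176,699.0291 / (1 + 0.103)^6 = $176,699.0291 / 1.800749 = $98,125.32

$98125.32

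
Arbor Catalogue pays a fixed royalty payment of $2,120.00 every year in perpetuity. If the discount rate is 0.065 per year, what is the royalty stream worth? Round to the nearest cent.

Level perpetuity: PV = C / r = $2,120.00 / 0.065 = $32,615.38

$32615.38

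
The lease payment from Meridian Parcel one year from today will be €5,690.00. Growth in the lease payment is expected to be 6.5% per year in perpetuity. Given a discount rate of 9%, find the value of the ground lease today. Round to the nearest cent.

€227600.00

Growing perpetuity: P = D₁ / (r − g) = €5,690.0000 / (0.09 − 0.065) = €227,600.00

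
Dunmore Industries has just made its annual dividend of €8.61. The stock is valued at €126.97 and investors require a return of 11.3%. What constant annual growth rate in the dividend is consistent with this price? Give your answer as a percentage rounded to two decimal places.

4.23%

P = D₀(1+g)/(r−g) ⇒ P(r−g) = D₀(1+g) ⇒ g(P+D₀) = P·r − D₀
g = (P·r − D₀)/(P + D₀) = (€126.97×0.113 − €8.61) / (€126.97 + €8.61) = 0.042319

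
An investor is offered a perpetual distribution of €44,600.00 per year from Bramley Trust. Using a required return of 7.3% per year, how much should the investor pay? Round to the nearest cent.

€610958.90

Level perpetuity: PV = C / r = €44,600.00 / 0.073 = €610,958.90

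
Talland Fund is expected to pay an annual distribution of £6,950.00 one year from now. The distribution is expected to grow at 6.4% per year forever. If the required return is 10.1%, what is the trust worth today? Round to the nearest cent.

£187837.84

Growing perpetuity: P = D₁ / (r − g) = £6,950.0000 / (0.101 − 0.064) = £187,837.84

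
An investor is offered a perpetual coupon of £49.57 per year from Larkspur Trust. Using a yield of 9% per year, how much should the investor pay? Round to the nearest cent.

Level perpetuity: PV = C / r = £49.57 / 0.09 = £550.78

£550.78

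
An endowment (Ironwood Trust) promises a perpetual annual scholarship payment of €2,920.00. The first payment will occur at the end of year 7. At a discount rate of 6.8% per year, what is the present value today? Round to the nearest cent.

€28936.53

Value at end of year 6: C / r = €2,920.00 / 0.068 = €42,941.1765
Discount to today: PV = €42,941.1765 / (1 + 0.068)^6 = €42,941.1765 / 1.483978 = €28,936.53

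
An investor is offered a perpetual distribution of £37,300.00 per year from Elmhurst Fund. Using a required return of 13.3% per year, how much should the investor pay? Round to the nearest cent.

£280451.13

Level perpetuity: PV = C / r = £37,300.00 / 0.133 = £280,451.13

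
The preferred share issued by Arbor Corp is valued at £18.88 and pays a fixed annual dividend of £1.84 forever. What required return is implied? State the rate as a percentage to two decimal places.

9.75%

P = C/r ⇒ r = C/P = £1.84/£18.88 = 0.097458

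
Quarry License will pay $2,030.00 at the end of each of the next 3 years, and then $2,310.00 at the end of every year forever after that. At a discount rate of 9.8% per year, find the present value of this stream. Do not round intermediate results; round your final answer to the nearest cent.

PV of 3-year annuity: $2,030.00 × [1 − (1+0.098)^−3] / 0.098 = 5066.13783
Perpetuity value at year 3: $2,310.00 / 0.098 = 23571.42857
PV of perpetuity: 23571.42857 / (1+0.098)^3 = 17806.51311
Total PV = 5066.13783 + 17806.51311 = 22872.65094

$22872.65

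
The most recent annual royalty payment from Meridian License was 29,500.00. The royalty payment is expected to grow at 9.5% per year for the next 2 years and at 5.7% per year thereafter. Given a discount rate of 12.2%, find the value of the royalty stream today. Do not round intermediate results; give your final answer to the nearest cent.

D_1 = 32302.50000
D_2 = 35371.23750
Terminal value at year 2: TV = D_2×(1+g_2)/(r−g_2) = 37387.39804/0.065 = 575190.73904
P_0 = D_1/(1+r)^1 + D_2/(1+r)^2 + TV/(1+r)^2
    = 28790.10695 + 28097.29689 + 456905.27407 = 513792.67791

513792.68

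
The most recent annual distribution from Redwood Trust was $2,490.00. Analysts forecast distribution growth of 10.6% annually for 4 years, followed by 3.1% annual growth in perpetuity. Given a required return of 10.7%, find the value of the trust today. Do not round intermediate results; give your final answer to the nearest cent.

D_1 = 2753.94000
D_2 = 3045.85764
D_3 = 3368.71855
D_4 = 3725.80272
Terminal value at year 4: TV = D_4×(1+g_2)/(r−g_2) = 3841.30260/0.076 = 50543.45527
P_0 = D_1/(1+r)^1 + D_2/(1+r)^2 + D_3/(1+r)^3 + D_4/(1+r)^4 + TV/(1+r)^4
    = 2487.75068 + 2485.50339 + 2483.25813 + 2481.01489 + 33656.92573 = 43594.45282

$43594.45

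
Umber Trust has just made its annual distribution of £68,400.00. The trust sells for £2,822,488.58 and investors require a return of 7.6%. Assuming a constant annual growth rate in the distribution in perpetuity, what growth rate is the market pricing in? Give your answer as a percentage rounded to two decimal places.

P = D₀(1+g)/(r−g) ⇒ P(r−g) = D₀(1+g) ⇒ g(P+D₀) = P·r − D₀
g = (P·r − D₀)/(P + D₀) = (£2,822,488.58×0.076 − £68,400.00) / (£2,822,488.58 + £68,400.00) = 0.050541

5.05%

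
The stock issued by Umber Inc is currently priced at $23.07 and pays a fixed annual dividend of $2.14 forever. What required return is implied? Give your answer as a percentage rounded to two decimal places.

9.28%

P = C/r ⇒ r = C/P = $2.14/$23.07 = 0.092761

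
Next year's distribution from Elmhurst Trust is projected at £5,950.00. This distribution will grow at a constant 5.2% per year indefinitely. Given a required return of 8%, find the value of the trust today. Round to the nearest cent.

£212500.00

Growing perpetuity: P = D₁ / (r − g) = £5,950.0000 / (0.08 − 0.052) = £212,500.00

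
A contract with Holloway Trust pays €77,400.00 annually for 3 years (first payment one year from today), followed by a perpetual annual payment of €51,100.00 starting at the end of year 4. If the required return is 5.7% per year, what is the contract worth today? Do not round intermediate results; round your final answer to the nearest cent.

PV of 3-year annuity: €77,400.00 × [1 − (1+0.057)^−3] / 0.057 = 208044.85986
Perpetuity value at year 3: €51,100.00 / 0.057 = 896491.22807
PV of perpetuity: 896491.22807 / (1+0.057)^3 = 759138.61387
Total PV = 208044.85986 + 759138.61387 = 967183.47373

€967183.47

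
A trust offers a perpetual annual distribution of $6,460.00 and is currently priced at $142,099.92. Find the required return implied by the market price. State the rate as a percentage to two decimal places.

P = C/r ⇒ r = C/P = $6,460.00/$142,099.92 = 0.045461

4.55%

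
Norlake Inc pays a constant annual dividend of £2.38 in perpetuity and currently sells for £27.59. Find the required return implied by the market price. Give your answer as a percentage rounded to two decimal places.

P = C/r ⇒ r = C/P = £2.38/£27.59 = 0.086263

8.63%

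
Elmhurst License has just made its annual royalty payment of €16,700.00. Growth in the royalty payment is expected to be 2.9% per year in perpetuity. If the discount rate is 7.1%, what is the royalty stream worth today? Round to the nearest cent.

D₁ = D₀ × (1 + g) = €16,700.00 × 1.029 = €17,184.3000
Growing perpetuity: P = D₁ / (r − g) = €17,184.3000 / (0.071 − 0.029) = €409,150.00

€409150.00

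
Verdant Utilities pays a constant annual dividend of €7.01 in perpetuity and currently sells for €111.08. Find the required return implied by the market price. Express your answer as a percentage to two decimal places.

P = C/r ⇒ r = C/P = €7.01/€111.08 = 0.063108

6.31%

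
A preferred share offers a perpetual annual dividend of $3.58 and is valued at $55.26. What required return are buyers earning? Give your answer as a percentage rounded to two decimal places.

P = C/r ⇒ r = C/P = $3.58/$55.26 = 0.064785

6.48%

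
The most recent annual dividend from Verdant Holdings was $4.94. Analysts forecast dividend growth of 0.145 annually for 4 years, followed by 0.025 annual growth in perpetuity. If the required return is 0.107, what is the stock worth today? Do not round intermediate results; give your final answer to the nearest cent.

$92.19

D_1 = 5.65630
D_2 = 6.47646
D_3 = 7.41555
D_4 = 8.49081
Terminal value at year 4: TV = D_4×(1+g_2)/(r−g_2) = 8.70308/0.082 = 106.13507
P_0 = D_1/(1+r)^1 + D_2/(1+r)^2 + D_3/(1+r)^3 + D_4/(1+r)^4 + TV/(1+r)^4
    = 5.10958 + 5.28497 + 5.46639 + 5.65403 + 70.67542 = 92.19039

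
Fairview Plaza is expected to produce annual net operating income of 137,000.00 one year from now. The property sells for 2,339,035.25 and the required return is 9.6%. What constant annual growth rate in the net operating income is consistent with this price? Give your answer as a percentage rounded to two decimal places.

3.74%

P = D₁/(r−g) ⇒ g = r − D₁/P = 0.096 − 137,000.00/2,339,035.25 = 0.037429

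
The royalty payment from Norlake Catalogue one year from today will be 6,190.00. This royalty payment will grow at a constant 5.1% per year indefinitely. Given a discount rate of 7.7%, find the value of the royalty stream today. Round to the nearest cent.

Growing perpetuity: P = D₁ / (r − g) = 6,190.0000 / (0.077 − 0.051) = 238,076.92

238076.92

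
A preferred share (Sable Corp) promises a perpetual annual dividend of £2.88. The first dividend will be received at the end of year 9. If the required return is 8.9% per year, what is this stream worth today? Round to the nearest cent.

£16.36

Value at end of year 8: C / r = £2.88 / 0.089 = £32.3596
Discount to today: PV = £32.3596 / (1 + 0.089)^8 = £32.3596 / 1.977985 = £16.36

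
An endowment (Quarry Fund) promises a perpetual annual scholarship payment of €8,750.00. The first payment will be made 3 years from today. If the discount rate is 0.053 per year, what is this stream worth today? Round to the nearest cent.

€148893.40

Value at end of year 2: C / r = €8,750.00 / 0.053 = €165,094.3396
Discount to today: PV = €165,094.3396 / (1 + 0.053)^2 = €165,094.3396 / 1.108809 = €148,893.40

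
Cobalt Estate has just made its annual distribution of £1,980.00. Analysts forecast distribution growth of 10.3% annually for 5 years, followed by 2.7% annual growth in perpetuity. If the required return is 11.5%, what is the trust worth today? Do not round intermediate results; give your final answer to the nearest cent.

£31475.43

D_1 = 2183.94000
D_2 = 2408.88582
D_3 = 2657.00106
D_4 = 2930.67217
D_5 = 3232.53140
Terminal value at year 5: TV = D_5×(1+g_2)/(r−g_2) = 3319.80975/0.088 = 37725.11079
P_0 = D_1/(1+r)^1 + D_2/(1+r)^2 + D_3/(1+r)^3 + D_4/(1+r)^4 + D_5/(1+r)^5 + TV/(1+r)^5
    = 1958.69058 + 1937.61050 + 1916.75730 + 1896.12852 + 1875.72176 + 21890.52548 = 31475.43415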